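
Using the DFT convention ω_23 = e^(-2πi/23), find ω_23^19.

ω_23^19 = e^(-2πi·19/23)
= cos(-2π·19/23) + i·sin(-2π·19/23)
= cos(-38π/23) + i·sin(-38π/23)

ω_23^19 = cos(-38π/23) + i·sin(-38π/23) = 0.4601+0.8879i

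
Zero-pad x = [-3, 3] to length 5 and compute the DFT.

Original 2-point DFT: [0, -6]
Zero-padded 5-point DFT provides frequency interpolation.

DFT_5([x, 0, ...]) = [0, -2.0729-2.8532i, -5.4271-1.7634i, -5.4271+1.7634i, -2.0729+2.8532i]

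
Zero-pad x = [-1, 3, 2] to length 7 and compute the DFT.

Original 3-point DFT: [4, -3.5000-0.8660i, -3.5000+0.8660i]
Zero-padded 7-point DFT provides frequency interpolation.

DFT_7([x, 0, ...]) = [4, 0.4254-4.2954i, -3.4695-2.0570i, -2.4559+0.2620i, -2.4559-0.2620i, -3.4695+2.0570i, 0.4254+4.2954i]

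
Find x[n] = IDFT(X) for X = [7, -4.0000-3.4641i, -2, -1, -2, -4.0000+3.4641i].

x[n] = (1/6) Σ(k=0 to 5) X[k] · e^(2πikn/6)

Computing each x[n]:
x[0] = -1
x[1] = 2
x[2] = 3
x[3] = 2
x[4] = 1
x[5] = 0

x = [-1, 2, 3, 2, 1, 0]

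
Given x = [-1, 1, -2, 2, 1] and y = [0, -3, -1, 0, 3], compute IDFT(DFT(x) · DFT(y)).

(x ⊛ y)[n] = Σ(m=0 to 4) x[m] · y[(n-m) mod 5]

Computing each output sample:
(x ⊛ y)[0] = -2
(x ⊛ y)[1] = -4
(x ⊛ y)[2] = 4
(x ⊛ y)[3] = 8
(x ⊛ y)[4] = -7

x ⊛ y = [-2, -4, 4, 8, -7]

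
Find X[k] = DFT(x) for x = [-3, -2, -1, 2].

X[k] = Σ(n=0 to 3) x[n] · ω_4^(nk)
where ω_4 = e^(-2πi/4)

Computing each X[k]:
X[0] = -4
X[1] = -2+4i
X[2] = -4
X[3] = -2-4i

X = [-4, -2+4i, -4, -2-4i]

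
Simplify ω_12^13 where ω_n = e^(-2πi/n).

Since ω_12^12 = 1, powers reduce modulo 12.
13 mod 12 = 1
So ω_12^13 = ω_12^1 = e^(-2πi·1/12)

ω_12^13 = ω_12^1 = 0.8660-0.5000i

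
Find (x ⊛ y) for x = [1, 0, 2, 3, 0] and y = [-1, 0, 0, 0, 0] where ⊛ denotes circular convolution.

(x ⊛ y)[n] = Σ(m=0 to 4) x[m] · y[(n-m) mod 5]

Computing each output sample:
(x ⊛ y)[0] = -1
(x ⊛ y)[1] = 0
(x ⊛ y)[2] = -2
(x ⊛ y)[3] = -3
(x ⊛ y)[4] = 0

x ⊛ y = [-1, 0, -2, -3, 0]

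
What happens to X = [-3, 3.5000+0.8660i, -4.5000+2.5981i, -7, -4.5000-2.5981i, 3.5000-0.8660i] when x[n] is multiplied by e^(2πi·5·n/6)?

Modulation property: DFT(ω_6^(-5n)·x[n]) = X[(k-5) mod 6], so circularly shift X by 5 positions.

X[k-5] = [3.5000+0.8660i, -4.5000+2.5981i, -7, -4.5000-2.5981i, 3.5000-0.8660i, -3]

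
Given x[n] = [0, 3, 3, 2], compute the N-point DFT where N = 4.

X[k] = Σ(n=0 to 3) x[n] · ω_4^(nk)
where ω_4 = e^(-2πi/4)

Computing each X[k]:
X[0] = 8
X[1] = -3-1i
X[2] = -2
X[3] = -3+1i

X = [8, -3-1i, -2, -3+1i]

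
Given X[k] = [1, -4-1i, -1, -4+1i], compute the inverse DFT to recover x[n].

x[n] = (1/4) Σ(k=0 to 3) X[k] · e^(2πikn/4)

Computing each x[n]:
x[0] = -2
x[1] = 1
x[2] = 2
x[3] = 0

x = [-2, 1, 2, 0]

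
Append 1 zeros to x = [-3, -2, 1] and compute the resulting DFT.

Original 3-point DFT: [-4, -2.5000+2.5981i, -2.5000-2.5981i]
Zero-padded 4-point DFT provides frequency interpolation.

DFT_4([x, 0, ...]) = [-4, -4+2i, 0, -4-2i]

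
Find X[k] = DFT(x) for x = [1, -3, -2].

X[k] = Σ(n=0 to 2) x[n] · ω_3^(nk)
where ω_3 = e^(-2πi/3)

Computing each X[k]:
X[0] = -4
X[1] = 3.5000+0.8660i
X[2] = 3.5000-0.8660i

X = [-4, 3.5000+0.8660i, 3.5000-0.8660i]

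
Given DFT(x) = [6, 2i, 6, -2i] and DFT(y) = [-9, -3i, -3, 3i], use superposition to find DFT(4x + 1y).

By linearity: DFT(4x + 1y) = 4·DFT(x) + 1·DFT(y)
= 4·[6, 2i, 6, -2i] + 1·[-9, -3i, -3, 3i]

Computing element-wise:
Z[0] = 4·(6) + 1·(-9) = 15
Z[1] = 4·(2i) + 1·(-3i) = 5i
Z[2] = 4·(6) + 1·(-3) = 21
Z[3] = 4·(-2i) + 1·(3i) = -5i

DFT(4x + 1y) = 4·X + 1·Y = [15, 5i, 21, -5i]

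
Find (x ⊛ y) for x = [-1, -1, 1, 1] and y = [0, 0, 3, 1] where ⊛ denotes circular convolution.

(x ⊛ y)[n] = Σ(m=0 to 3) x[m] · y[(n-m) mod 4]

Computing each output sample:
(x ⊛ y)[0] = 2
(x ⊛ y)[1] = 4
(x ⊛ y)[2] = -2
(x ⊛ y)[3] = -4

x ⊛ y = [2, 4, -2, -4]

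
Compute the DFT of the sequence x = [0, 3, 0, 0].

X[k] = Σ(n=0 to 3) x[n] · ω_4^(nk)
where ω_4 = e^(-2πi/4)

Computing each X[k]:
X[0] = 3
X[1] = -3i
X[2] = -3
X[3] = 3i

X = [3, -3i, -3, 3i]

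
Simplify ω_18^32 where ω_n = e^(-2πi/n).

Since ω_18^18 = 1, powers reduce modulo 18.
32 mod 18 = 14
So ω_18^32 = ω_18^14 = e^(-2πi·14/18)

ω_18^32 = ω_18^14 = 0.1736+0.9848i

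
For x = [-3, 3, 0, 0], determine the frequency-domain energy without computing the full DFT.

Parseval: Σ|x[n]|² = (1/N)Σ|X[k]|², so Σ|X[k]|² = N·Σ|x[n]|² = 4·18.0000

Σ|X[k]|² = N·Σ|x[n]|² = 4·18.0000 = 72.0000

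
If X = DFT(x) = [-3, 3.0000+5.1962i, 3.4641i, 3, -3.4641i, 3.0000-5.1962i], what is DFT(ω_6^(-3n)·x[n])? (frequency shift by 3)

Modulation property: DFT(ω_6^(-3n)·x[n]) = X[(k-3) mod 6], so circularly shift X by 3 positions.

X[k-3] = [3, -3.4641i, 3.0000-5.1962i, -3, 3.0000+5.1962i, 3.4641i]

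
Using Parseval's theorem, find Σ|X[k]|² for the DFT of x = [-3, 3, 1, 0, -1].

Parseval: Σ|x[n]|² = (1/N)Σ|X[k]|², so Σ|X[k]|² = N·Σ|x[n]|² = 5·20.0000

Σ|X[k]|² = N·Σ|x[n]|² = 5·20.0000 = 100.0000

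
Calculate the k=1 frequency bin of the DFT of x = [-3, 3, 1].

X[1] = Σ(n=0 to 2) x[n] · ω_3^(1n) where ω_3 = e^(-2πi/3)
= (-3)·ω_3^0 + (3)·ω_3^1 + (1)·ω_3^2

X[1] = -5.0000-1.7321i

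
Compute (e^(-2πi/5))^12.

Since ω_5^5 = 1, powers reduce modulo 5.
12 mod 5 = 2
So ω_5^12 = ω_5^2 = e^(-2πi·2/5)

ω_5^12 = ω_5^2 = -0.8090-0.5878i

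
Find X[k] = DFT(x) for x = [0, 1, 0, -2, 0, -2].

X[k] = Σ(n=0 to 5) x[n] · ω_6^(nk)
where ω_6 = e^(-2πi/6)

Computing each X[k]:
X[0] = -3
X[1] = 1.5000-2.5981i
X[2] = -1.5000-2.5981i
X[3] = 3
X[4] = -1.5000+2.5981i
X[5] = 1.5000+2.5981i

X = [-3, 1.5000-2.5981i, -1.5000-2.5981i, 3, -1.5000+2.5981i, 1.5000+2.5981i]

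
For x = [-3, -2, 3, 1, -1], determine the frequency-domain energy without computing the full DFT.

Parseval: Σ|x[n]|² = (1/N)Σ|X[k]|², so Σ|X[k]|² = N·Σ|x[n]|² = 5·24.0000

Σ|X[k]|² = N·Σ|x[n]|² = 5·24.0000 = 120.0000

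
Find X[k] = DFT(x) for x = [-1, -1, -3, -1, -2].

X[k] = Σ(n=0 to 4) x[n] · ω_5^(nk)
where ω_5 = e^(-2πi/5)

Computing each X[k]:
X[0] = -8
X[1] = 1.3090+0.2245i
X[2] = 0.1910-2.4899i
X[3] = 0.1910+2.4899i
X[4] = 1.3090-0.2245i

X = [-8, 1.3090+0.2245i, 0.1910-2.4899i, 0.1910+2.4899i, 1.3090-0.2245i]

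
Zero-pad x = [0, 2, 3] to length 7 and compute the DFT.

Original 3-point DFT: [5, -2.5000+0.8660i, -2.5000-0.8660i]
Zero-padded 7-point DFT provides frequency interpolation.

DFT_7([x, 0, ...]) = [5, 0.5794-4.4884i, -3.1479-0.6482i, 0.0685+1.4777i, 0.0685-1.4777i, -3.1479+0.6482i, 0.5794+4.4884i]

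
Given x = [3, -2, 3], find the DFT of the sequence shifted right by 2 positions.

Time shift by 2: X_shifted[k] = ω_3^(2k) · X[k]
Shifted x = [-2, 3, 3]

DFT(x[n-2]) = [4, -5, -5]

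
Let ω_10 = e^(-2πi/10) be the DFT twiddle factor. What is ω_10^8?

ω_10^8 = e^(-2πi·8/10)
= cos(-2π·8/10) + i·sin(-2π·8/10)
= cos(-16π/10) + i·sin(-16π/10)

ω_10^8 = cos(-16π/10) + i·sin(-16π/10) = 0.3090+0.9511i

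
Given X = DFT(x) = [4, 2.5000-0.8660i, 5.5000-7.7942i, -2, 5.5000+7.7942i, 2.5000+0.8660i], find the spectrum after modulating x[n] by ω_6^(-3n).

Modulation property: DFT(ω_6^(-3n)·x[n]) = X[(k-3) mod 6], so circularly shift X by 3 positions.

X[k-3] = [-2, 5.5000+7.7942i, 2.5000+0.8660i, 4, 2.5000-0.8660i, 5.5000-7.7942i]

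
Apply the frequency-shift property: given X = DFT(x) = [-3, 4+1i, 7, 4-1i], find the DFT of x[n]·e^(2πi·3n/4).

Modulation property: DFT(ω_4^(-3n)·x[n]) = X[(k-3) mod 4], so circularly shift X by 3 positions.

X[k-3] = [4+1i, 7, 4-1i, -3]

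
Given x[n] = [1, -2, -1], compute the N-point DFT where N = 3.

X[k] = Σ(n=0 to 2) x[n] · ω_3^(nk)
where ω_3 = e^(-2πi/3)

Computing each X[k]:
X[0] = -2
X[1] = 2.5000+0.8660i
X[2] = 2.5000-0.8660i

X = [-2, 2.5000+0.8660i, 2.5000-0.8660i]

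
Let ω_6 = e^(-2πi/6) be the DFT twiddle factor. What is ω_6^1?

ω_6^1 = e^(-2πi·1/6)
= cos(-2π·1/6) + i·sin(-2π·1/6)
= cos(-2π/6) + i·sin(-2π/6)

ω_6^1 = cos(-2π/6) + i·sin(-2π/6) = 0.5000-0.8660i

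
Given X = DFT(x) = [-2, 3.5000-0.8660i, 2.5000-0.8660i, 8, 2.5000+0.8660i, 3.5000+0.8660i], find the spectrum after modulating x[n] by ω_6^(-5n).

Modulation property: DFT(ω_6^(-5n)·x[n]) = X[(k-5) mod 6], so circularly shift X by 5 positions.

X[k-5] = [3.5000-0.8660i, 2.5000-0.8660i, 8, 2.5000+0.8660i, 3.5000+0.8660i, -2]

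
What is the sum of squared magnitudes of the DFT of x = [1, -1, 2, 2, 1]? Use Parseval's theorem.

Parseval: Σ|x[n]|² = (1/N)Σ|X[k]|², so Σ|X[k]|² = N·Σ|x[n]|² = 5·11.0000

Σ|X[k]|² = N·Σ|x[n]|² = 5·11.0000 = 55.0000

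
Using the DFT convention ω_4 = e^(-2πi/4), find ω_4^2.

ω_4^2 = e^(-2πi·2/4)
= cos(-2π·2/4) + i·sin(-2π·2/4)
= cos(-4π/4) + i·sin(-4π/4)

ω_4^2 = cos(-4π/4) + i·sin(-4π/4) = -1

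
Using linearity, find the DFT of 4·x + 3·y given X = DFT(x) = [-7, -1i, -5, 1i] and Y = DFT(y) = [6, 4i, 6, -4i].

By linearity: DFT(4x + 3y) = 4·DFT(x) + 3·DFT(y)
= 4·[-7, -1i, -5, 1i] + 3·[6, 4i, 6, -4i]

Computing element-wise:
Z[0] = 4·(-7) + 3·(6) = -10
Z[1] = 4·(-1i) + 3·(4i) = 8i
Z[2] = 4·(-5) + 3·(6) = -2
Z[3] = 4·(1i) + 3·(-4i) = -8i

DFT(4x + 3y) = 4·X + 3·Y = [-10, 8i, -2, -8i]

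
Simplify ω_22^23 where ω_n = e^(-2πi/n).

Since ω_22^22 = 1, powers reduce modulo 22.
23 mod 22 = 1
So ω_22^23 = ω_22^1 = e^(-2πi·1/22)

ω_22^23 = ω_22^1 = 0.9595-0.2817i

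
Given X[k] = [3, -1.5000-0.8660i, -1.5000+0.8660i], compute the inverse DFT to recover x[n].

x[n] = (1/3) Σ(k=0 to 2) X[k] · e^(2πikn/3)

Computing each x[n]:
x[0] = 0
x[1] = 2
x[2] = 1

x = [0, 2, 1]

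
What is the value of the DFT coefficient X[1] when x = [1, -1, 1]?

X[1] = Σ(n=0 to 2) x[n] · ω_3^(1n) where ω_3 = e^(-2πi/3)
= (1)·ω_3^0 + (-1)·ω_3^1 + (1)·ω_3^2

X[1] = 1.0000+1.7321i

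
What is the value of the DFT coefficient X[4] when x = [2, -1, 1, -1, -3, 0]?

X[4] = Σ(n=0 to 5) x[n] · ω_6^(4n) where ω_6 = e^(-2πi/6)
= (2)·ω_6^0 + (-1)·ω_6^4 + (1)·ω_6^8 + (-1)·ω_6^12 + (-3)·ω_6^16 + (0)·ω_6^20

X[4] = 2.5000-4.3301i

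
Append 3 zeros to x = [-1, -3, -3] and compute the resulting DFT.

Original 3-point DFT: [-7, 2, 2]
Zero-padded 6-point DFT provides frequency interpolation.

DFT_6([x, 0, ...]) = [-7, -1.0000+5.1962i, 2, -1, 2, -1.0000-5.1962i]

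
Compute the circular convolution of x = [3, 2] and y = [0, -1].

(x ⊛ y)[n] = Σ(m=0 to 1) x[m] · y[(n-m) mod 2]

Computing each output sample:
(x ⊛ y)[0] = -2
(x ⊛ y)[1] = -3

x ⊛ y = [-2, -3]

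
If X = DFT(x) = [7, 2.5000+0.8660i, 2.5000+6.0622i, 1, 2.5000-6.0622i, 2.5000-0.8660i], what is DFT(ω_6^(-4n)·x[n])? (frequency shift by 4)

Modulation property: DFT(ω_6^(-4n)·x[n]) = X[(k-4) mod 6], so circularly shift X by 4 positions.

X[k-4] = [2.5000+6.0622i, 1, 2.5000-6.0622i, 2.5000-0.8660i, 7, 2.5000+0.8660i]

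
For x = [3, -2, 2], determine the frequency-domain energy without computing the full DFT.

Parseval: Σ|x[n]|² = (1/N)Σ|X[k]|², so Σ|X[k]|² = N·Σ|x[n]|² = 3·17.0000

Σ|X[k]|² = N·Σ|x[n]|² = 3·17.0000 = 51.0000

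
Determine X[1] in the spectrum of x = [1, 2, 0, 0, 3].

X[1] = Σ(n=0 to 4) x[n] · ω_5^(1n) where ω_5 = e^(-2πi/5)
= (1)·ω_5^0 + (2)·ω_5^1 + (0)·ω_5^2 + (0)·ω_5^3 + (3)·ω_5^4

X[1] = 2.5451+0.9511i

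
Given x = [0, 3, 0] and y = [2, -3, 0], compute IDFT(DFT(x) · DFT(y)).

(x ⊛ y)[n] = Σ(m=0 to 2) x[m] · y[(n-m) mod 3]

Computing each output sample:
(x ⊛ y)[0] = 0
(x ⊛ y)[1] = 6
(x ⊛ y)[2] = -9

x ⊛ y = [0, 6, -9]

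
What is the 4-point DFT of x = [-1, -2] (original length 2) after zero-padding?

Original 2-point DFT: [-3, 1]
Zero-padded 4-point DFT provides frequency interpolation.

DFT_4([x, 0, ...]) = [-3, -1+2i, 1, -1-2i]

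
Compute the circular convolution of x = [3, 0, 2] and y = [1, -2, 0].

(x ⊛ y)[n] = Σ(m=0 to 2) x[m] · y[(n-m) mod 3]

Computing each output sample:
(x ⊛ y)[0] = -1
(x ⊛ y)[1] = -6
(x ⊛ y)[2] = 2

x ⊛ y = [-1, -6, 2]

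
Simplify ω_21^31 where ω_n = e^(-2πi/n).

Since ω_21^21 = 1, powers reduce modulo 21.
31 mod 21 = 10
So ω_21^31 = ω_21^10 = e^(-2πi·10/21)

ω_21^31 = ω_21^10 = -0.9888-0.1490i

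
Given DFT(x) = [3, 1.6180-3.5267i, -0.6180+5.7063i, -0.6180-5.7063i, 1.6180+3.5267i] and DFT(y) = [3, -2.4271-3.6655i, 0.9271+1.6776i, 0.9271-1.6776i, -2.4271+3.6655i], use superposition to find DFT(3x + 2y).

By linearity: DFT(3x + 2y) = 3·DFT(x) + 2·DFT(y)
= 3·[3, 1.6180-3.5267i, -0.6180+5.7063i, -0.6180-5.7063i, 1.6180+3.5267i] + 2·[3, -2.4271-3.6655i, 0.9271+1.6776i, 0.9271-1.6776i, -2.4271+3.6655i]

Computing element-wise:
Z[0] = 3·(3) + 2·(3) = 15
Z[1] = 3·(1.6180-3.5267i) + 2·(-2.4271-3.6655i) = -0.0002-17.9111i
Z[2] = 3·(-0.6180+5.7063i) + 2·(0.9271+1.6776i) = 0.0002+20.4741i
Z[3] = 3·(-0.6180-5.7063i) + 2·(0.9271-1.6776i) = 0.0002-20.4741i
Z[4] = 3·(1.6180+3.5267i) + 2·(-2.4271+3.6655i) = -0.0002+17.9111i

DFT(3x + 2y) = 3·X + 2·Y = [15, -0.0002-17.9111i, 0.0002+20.4741i, 0.0002-20.4741i, -0.0002+17.9111i]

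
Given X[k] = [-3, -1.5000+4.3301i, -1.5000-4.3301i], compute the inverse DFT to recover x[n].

x[n] = (1/3) Σ(k=0 to 2) X[k] · e^(2πikn/3)

Computing each x[n]:
x[0] = -2
x[1] = -3
x[2] = 2

x = [-2, -3, 2]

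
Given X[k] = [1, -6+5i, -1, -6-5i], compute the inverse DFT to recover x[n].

x[n] = (1/4) Σ(k=0 to 3) X[k] · e^(2πikn/4)

Computing each x[n]:
x[0] = -3
x[1] = -2
x[2] = 3
x[3] = 3

x = [-3, -2, 3, 3]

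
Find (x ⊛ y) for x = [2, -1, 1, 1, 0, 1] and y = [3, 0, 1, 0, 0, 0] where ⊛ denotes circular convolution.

(x ⊛ y)[n] = Σ(m=0 to 5) x[m] · y[(n-m) mod 6]

Computing each output sample:
(x ⊛ y)[0] = 6
(x ⊛ y)[1] = -2
(x ⊛ y)[2] = 5
(x ⊛ y)[3] = 2
(x ⊛ y)[4] = 1
(x ⊛ y)[5] = 4

x ⊛ y = [6, -2, 5, 2, 1, 4]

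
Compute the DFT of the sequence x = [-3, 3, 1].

X[k] = Σ(n=0 to 2) x[n] · ω_3^(nk)
where ω_3 = e^(-2πi/3)

Computing each X[k]:
X[0] = 1
X[1] = -5.0000-1.7321i
X[2] = -5.0000+1.7321i

X = [1, -5.0000-1.7321i, -5.0000+1.7321i]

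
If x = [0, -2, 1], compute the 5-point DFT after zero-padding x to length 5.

Original 3-point DFT: [-1, 0.5000+2.5981i, 0.5000-2.5981i]
Zero-padded 5-point DFT provides frequency interpolation.

DFT_5([x, 0, ...]) = [-1, -1.4271+1.3143i, 1.9271+2.1266i, 1.9271-2.1266i, -1.4271-1.3143i]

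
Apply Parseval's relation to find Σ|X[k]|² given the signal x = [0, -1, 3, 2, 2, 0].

Parseval: Σ|x[n]|² = (1/N)Σ|X[k]|², so Σ|X[k]|² = N·Σ|x[n]|² = 6·18.0000

Σ|X[k]|² = N·Σ|x[n]|² = 6·18.0000 = 108.0000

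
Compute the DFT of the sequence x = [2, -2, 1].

X[k] = Σ(n=0 to 2) x[n] · ω_3^(nk)
where ω_3 = e^(-2πi/3)

Computing each X[k]:
X[0] = 1
X[1] = 2.5000+2.5981i
X[2] = 2.5000-2.5981i

X = [1, 2.5000+2.5981i, 2.5000-2.5981i]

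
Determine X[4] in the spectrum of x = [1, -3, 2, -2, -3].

X[4] = Σ(n=0 to 4) x[n] · ω_5^(4n) where ω_5 = e^(-2πi/5)
= (1)·ω_5^0 + (-3)·ω_5^4 + (2)·ω_5^8 + (-2)·ω_5^12 + (-3)·ω_5^16

X[4] = -0.8541+2.3511i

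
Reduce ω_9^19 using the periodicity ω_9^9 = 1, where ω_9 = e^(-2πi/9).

Since ω_9^9 = 1, powers reduce modulo 9.
19 mod 9 = 1
So ω_9^19 = ω_9^1 = e^(-2πi·1/9)

ω_9^19 = ω_9^1 = 0.7660-0.6428i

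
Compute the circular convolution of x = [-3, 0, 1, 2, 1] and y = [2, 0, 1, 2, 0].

(x ⊛ y)[n] = Σ(m=0 to 4) x[m] · y[(n-m) mod 5]

Computing each output sample:
(x ⊛ y)[0] = -2
(x ⊛ y)[1] = 5
(x ⊛ y)[2] = 1
(x ⊛ y)[3] = -2
(x ⊛ y)[4] = 3

x ⊛ y = [-2, 5, 1, -2, 3]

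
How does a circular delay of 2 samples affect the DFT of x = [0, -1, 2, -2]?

Time shift by 2: X_shifted[k] = ω_4^(2k) · X[k]
Shifted x = [2, -2, 0, -1]

DFT(x[n-2]) = [-1, 2+1i, 5, 2-1i]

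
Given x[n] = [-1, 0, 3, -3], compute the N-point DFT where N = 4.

X[k] = Σ(n=0 to 3) x[n] · ω_4^(nk)
where ω_4 = e^(-2πi/4)

Computing each X[k]:
X[0] = -1
X[1] = -4-3i
X[2] = 5
X[3] = -4+3i

X = [-1, -4-3i, 5, -4+3i]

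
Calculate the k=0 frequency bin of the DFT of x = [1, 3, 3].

X[0] = Σ(n=0 to 2) x[n] · ω_3^0 = Σ x[n]
= (1) + (3) + (3)

X[0] = 7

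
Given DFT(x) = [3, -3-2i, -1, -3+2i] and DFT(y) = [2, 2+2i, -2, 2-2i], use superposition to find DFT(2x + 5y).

By linearity: DFT(2x + 5y) = 2·DFT(x) + 5·DFT(y)
= 2·[3, -3-2i, -1, -3+2i] + 5·[2, 2+2i, -2, 2-2i]

Computing element-wise:
Z[0] = 2·(3) + 5·(2) = 16
Z[1] = 2·(-3-2i) + 5·(2+2i) = 4+6i
Z[2] = 2·(-1) + 5·(-2) = -12
Z[3] = 2·(-3+2i) + 5·(2-2i) = 4-6i

DFT(2x + 5y) = 2·X + 5·Y = [16, 4+6i, -12, 4-6i]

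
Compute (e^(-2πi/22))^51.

Since ω_22^22 = 1, powers reduce modulo 22.
51 mod 22 = 7
So ω_22^51 = ω_22^7 = e^(-2πi·7/22)

ω_22^51 = ω_22^7 = -0.4154-0.9096i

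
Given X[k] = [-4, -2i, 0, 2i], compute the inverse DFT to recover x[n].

x[n] = (1/4) Σ(k=0 to 3) X[k] · e^(2πikn/4)

Computing each x[n]:
x[0] = -1
x[1] = 0
x[2] = -1
x[3] = -2

x = [-1, 0, -1, -2]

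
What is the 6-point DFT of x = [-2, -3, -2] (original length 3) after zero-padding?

Original 3-point DFT: [-7, 0.5000+0.8660i, 0.5000-0.8660i]
Zero-padded 6-point DFT provides frequency interpolation.

DFT_6([x, 0, ...]) = [-7, -2.5000+4.3301i, 0.5000+0.8660i, -1, 0.5000-0.8660i, -2.5000-4.3301i]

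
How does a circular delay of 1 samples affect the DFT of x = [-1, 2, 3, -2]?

Time shift by 1: X_shifted[k] = ω_4^(1k) · X[k]
Shifted x = [-2, -1, 2, 3]

DFT(x[n-1]) = [2, -4+4i, -2, -4-4i]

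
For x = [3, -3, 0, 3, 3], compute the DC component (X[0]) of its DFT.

X[0] = Σ(n=0 to 4) x[n] · ω_5^0 = Σ x[n]
= (3) + (-3) + (0) + (3) + (3)

X[0] = 6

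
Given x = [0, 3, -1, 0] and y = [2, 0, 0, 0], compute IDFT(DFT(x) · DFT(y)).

(x ⊛ y)[n] = Σ(m=0 to 3) x[m] · y[(n-m) mod 4]

Computing each output sample:
(x ⊛ y)[0] = 0
(x ⊛ y)[1] = 6
(x ⊛ y)[2] = -2
(x ⊛ y)[3] = 0

x ⊛ y = [0, 6, -2, 0]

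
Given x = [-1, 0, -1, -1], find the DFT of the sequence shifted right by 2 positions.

Time shift by 2: X_shifted[k] = ω_4^(2k) · X[k]
Shifted x = [-1, -1, -1, 0]

DFT(x[n-2]) = [-3, 1i, -1, -1i]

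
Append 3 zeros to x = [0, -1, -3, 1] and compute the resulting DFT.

Original 4-point DFT: [-3, 3+2i, -3, 3-2i]
Zero-padded 7-point DFT provides frequency interpolation.

DFT_7([x, 0, ...]) = [-3, -0.8569+3.2727i, 3.5489+0.4551i, -1.1920-2.8865i, -1.1920+2.8865i, 3.5489-0.4551i, -0.8569-3.2727i]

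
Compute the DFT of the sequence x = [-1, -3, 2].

X[k] = Σ(n=0 to 2) x[n] · ω_3^(nk)
where ω_3 = e^(-2πi/3)

Computing each X[k]:
X[0] = -2
X[1] = -0.5000+4.3301i
X[2] = -0.5000-4.3301i

X = [-2, -0.5000+4.3301i, -0.5000-4.3301i]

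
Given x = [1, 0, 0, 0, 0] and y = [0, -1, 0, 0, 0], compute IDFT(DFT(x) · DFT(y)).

(x ⊛ y)[n] = Σ(m=0 to 4) x[m] · y[(n-m) mod 5]

Computing each output sample:
(x ⊛ y)[0] = 0
(x ⊛ y)[1] = -1
(x ⊛ y)[2] = 0
(x ⊛ y)[3] = 0
(x ⊛ y)[4] = 0

x ⊛ y = [0, -1, 0, 0, 0]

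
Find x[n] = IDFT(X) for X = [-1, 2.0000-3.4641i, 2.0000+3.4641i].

x[n] = (1/3) Σ(k=0 to 2) X[k] · e^(2πikn/3)

Computing each x[n]:
x[0] = 1
x[1] = 1
x[2] = -3

x = [1, 1, -3]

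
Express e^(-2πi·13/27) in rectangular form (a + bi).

ω_27^13 = e^(-2πi·13/27)
= cos(-2π·13/27) + i·sin(-2π·13/27)
= cos(-26π/27) + i·sin(-26π/27)

ω_27^13 = cos(-26π/27) + i·sin(-26π/27) = -0.9932-0.1161i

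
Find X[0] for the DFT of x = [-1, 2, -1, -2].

X[0] = Σ(n=0 to 3) x[n] · ω_4^0 = Σ x[n]
= (-1) + (2) + (-1) + (-2)

X[0] = -2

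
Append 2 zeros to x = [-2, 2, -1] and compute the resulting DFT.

Original 3-point DFT: [-1, -2.5000-2.5981i, -2.5000+2.5981i]
Zero-padded 5-point DFT provides frequency interpolation.

DFT_5([x, 0, ...]) = [-1, -0.5729-1.3143i, -3.9271-2.1266i, -3.9271+2.1266i, -0.5729+1.3143i]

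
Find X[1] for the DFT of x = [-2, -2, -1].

X[1] = Σ(n=0 to 2) x[n] · ω_3^(1n) where ω_3 = e^(-2πi/3)
= (-2)·ω_3^0 + (-2)·ω_3^1 + (-1)·ω_3^2

X[1] = -0.5000+0.8660i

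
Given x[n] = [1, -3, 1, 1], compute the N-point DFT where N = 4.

X[k] = Σ(n=0 to 3) x[n] · ω_4^(nk)
where ω_4 = e^(-2πi/4)

Computing each X[k]:
X[0] = 0
X[1] = 4i
X[2] = 4
X[3] = -4i

X = [0, 4i, 4, -4i]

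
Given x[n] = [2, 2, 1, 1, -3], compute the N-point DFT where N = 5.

X[k] = Σ(n=0 to 4) x[n] · ω_5^(nk)
where ω_5 = e^(-2πi/5)

Computing each X[k]:
X[0] = 3
X[1] = 0.0729-4.7553i
X[2] = 3.4271-2.9389i
X[3] = 3.4271+2.9389i
X[4] = 0.0729+4.7553i

X = [3, 0.0729-4.7553i, 3.4271-2.9389i, 3.4271+2.9389i, 0.0729+4.7553i]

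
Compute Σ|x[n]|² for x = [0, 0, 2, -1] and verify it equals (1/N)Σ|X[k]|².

Time domain:
Σ|x[n]|² = |0|² + |0|² + |2|² + |-1|² = 5.0000

Frequency domain:
(1/4)Σ|X[k]|² = (1/4)(|1|² + |-2-1i|² + |3|² + |-2+1i|²) = (1/4)·20.0000 = 5.0000

Both sides agree, confirming Parseval's theorem.

Σ|x[n]|² = (1/N)Σ|X[k]|² = 5.0000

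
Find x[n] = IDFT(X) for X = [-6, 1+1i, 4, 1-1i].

x[n] = (1/4) Σ(k=0 to 3) X[k] · e^(2πikn/4)

Computing each x[n]:
x[0] = 0
x[1] = -3
x[2] = -1
x[3] = -2

x = [0, -3, -1, -2]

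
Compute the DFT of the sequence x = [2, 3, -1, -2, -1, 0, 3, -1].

X[k] = Σ(n=0 to 7) x[n] · ω_8^(nk)
where ω_8 = e^(-2πi/8)

Computing each X[k]:
X[0] = 3
X[1] = 5.8284+2.5858i
X[2] = -1-6i
X[3] = 0.1716-5.4142i
X[4] = 3
X[5] = 0.1716+5.4142i
X[6] = -1+6i
X[7] = 5.8284-2.5858i

X = [3, 5.8284+2.5858i, -1-6i, 0.1716-5.4142i, 3, 0.1716+5.4142i, -1+6i, 5.8284-2.5858i]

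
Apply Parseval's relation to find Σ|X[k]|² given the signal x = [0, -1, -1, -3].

Parseval: Σ|x[n]|² = (1/N)Σ|X[k]|², so Σ|X[k]|² = N·Σ|x[n]|² = 4·11.0000

Σ|X[k]|² = N·Σ|x[n]|² = 4·11.0000 = 44.0000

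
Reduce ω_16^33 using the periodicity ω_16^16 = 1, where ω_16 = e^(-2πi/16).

Since ω_16^16 = 1, powers reduce modulo 16.
33 mod 16 = 1
So ω_16^33 = ω_16^1 = e^(-2πi·1/16)

ω_16^33 = ω_16^1 = 0.9239-0.3827i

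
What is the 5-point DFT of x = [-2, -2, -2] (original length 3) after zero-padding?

Original 3-point DFT: [-6, 0, 0]
Zero-padded 5-point DFT provides frequency interpolation.

DFT_5([x, 0, ...]) = [-6, -1.0000+3.0777i, -1.0000-0.7265i, -1.0000+0.7265i, -1.0000-3.0777i]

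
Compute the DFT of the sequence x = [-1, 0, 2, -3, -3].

X[k] = Σ(n=0 to 4) x[n] · ω_5^(nk)
where ω_5 = e^(-2πi/5)

Computing each X[k]:
X[0] = -5
X[1] = -1.1180-5.7921i
X[2] = 1.1180+2.9919i
X[3] = 1.1180-2.9919i
X[4] = -1.1180+5.7921i

X = [-5, -1.1180-5.7921i, 1.1180+2.9919i, 1.1180-2.9919i, -1.1180+5.7921i]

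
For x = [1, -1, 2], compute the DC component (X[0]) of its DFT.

X[0] = Σ(n=0 to 2) x[n] · ω_3^0 = Σ x[n]
= (1) + (-1) + (2)

X[0] = 2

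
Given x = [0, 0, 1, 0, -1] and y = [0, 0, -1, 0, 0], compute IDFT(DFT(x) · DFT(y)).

(x ⊛ y)[n] = Σ(m=0 to 4) x[m] · y[(n-m) mod 5]

Computing each output sample:
(x ⊛ y)[0] = 0
(x ⊛ y)[1] = 1
(x ⊛ y)[2] = 0
(x ⊛ y)[3] = 0
(x ⊛ y)[4] = -1

x ⊛ y = [0, 1, 0, 0, -1]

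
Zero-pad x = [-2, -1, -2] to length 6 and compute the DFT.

Original 3-point DFT: [-5, -0.5000-0.8660i, -0.5000+0.8660i]
Zero-padded 6-point DFT provides frequency interpolation.

DFT_6([x, 0, ...]) = [-5, -1.5000+2.5981i, -0.5000-0.8660i, -3, -0.5000+0.8660i, -1.5000-2.5981i]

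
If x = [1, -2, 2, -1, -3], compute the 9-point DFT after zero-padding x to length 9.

Original 5-point DFT: [-3, -1.3541-2.7144i, 5.3541+2.2654i, 5.3541-2.2654i, -1.3541+2.7144i]
Zero-padded 9-point DFT provides frequency interpolation.

DFT_9([x, 0, ...]) = [-3, 3.1343+1.2080i, -3.0248-1.5088i, 1.5000+6.0622i, 4.3905-0.1188i, 4.3905+0.1188i, 1.5000-6.0622i, -3.0248+1.5088i, 3.1343-1.2080i]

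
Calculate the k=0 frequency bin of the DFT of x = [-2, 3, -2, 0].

X[0] = Σ(n=0 to 3) x[n] · ω_4^0 = Σ x[n]
= (-2) + (3) + (-2) + (0)

X[0] = -1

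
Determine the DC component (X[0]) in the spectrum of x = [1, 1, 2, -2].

X[0] = Σ(n=0 to 3) x[n] · ω_4^0 = Σ x[n]
= (1) + (1) + (2) + (-2)

X[0] = 2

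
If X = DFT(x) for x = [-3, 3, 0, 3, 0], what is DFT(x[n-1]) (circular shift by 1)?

Time shift by 1: X_shifted[k] = ω_5^(1k) · X[k]
Shifted x = [0, -3, 3, 0, 3]

DFT(x[n-1]) = [3, -2.4271+3.9430i, 0.9271+6.3799i, 0.9271-6.3799i, -2.4271-3.9430i]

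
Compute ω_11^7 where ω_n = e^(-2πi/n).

ω_11^7 = e^(-2πi·7/11)
= cos(-2π·7/11) + i·sin(-2π·7/11)
= cos(-14π/11) + i·sin(-14π/11)

ω_11^7 = cos(-14π/11) + i·sin(-14π/11) = -0.6549+0.7557i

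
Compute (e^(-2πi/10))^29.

Since ω_10^10 = 1, powers reduce modulo 10.
29 mod 10 = 9
So ω_10^29 = ω_10^9 = e^(-2πi·9/10)

ω_10^29 = ω_10^9 = 0.8090+0.5878i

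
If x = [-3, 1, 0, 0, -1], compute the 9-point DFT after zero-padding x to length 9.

Original 5-point DFT: [-3, -3.0000-1.9021i, -3.0000-1.1756i, -3.0000+1.1756i, -3.0000+1.9021i]
Zero-padded 9-point DFT provides frequency interpolation.

DFT_9([x, 0, ...]) = [-3, -1.2943-0.3008i, -3.5924-1.6276i, -3, -4.1133-1.3268i, -4.1133+1.3268i, -3, -3.5924+1.6276i, -1.2943+0.3008i]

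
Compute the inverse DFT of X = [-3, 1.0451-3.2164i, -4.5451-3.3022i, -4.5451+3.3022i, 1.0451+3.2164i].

x[n] = (1/5) Σ(k=0 to 4) X[k] · e^(2πikn/5)

Computing each x[n]:
x[0] = -2
x[1] = 3
x[2] = -2
x[3] = -1
x[4] = -1

x = [-2, 3, -2, -1, -1]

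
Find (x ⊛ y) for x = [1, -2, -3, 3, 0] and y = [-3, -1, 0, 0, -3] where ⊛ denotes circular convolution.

(x ⊛ y)[n] = Σ(m=0 to 4) x[m] · y[(n-m) mod 5]

Computing each output sample:
(x ⊛ y)[0] = 3
(x ⊛ y)[1] = 14
(x ⊛ y)[2] = 2
(x ⊛ y)[3] = -6
(x ⊛ y)[4] = -6

x ⊛ y = [3, 14, 2, -6, -6]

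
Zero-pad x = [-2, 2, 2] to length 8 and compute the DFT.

Original 3-point DFT: [2, -4, -4]
Zero-padded 8-point DFT provides frequency interpolation.

DFT_8([x, 0, ...]) = [2, -0.5858-3.4142i, -4-2i, -3.4142+0.5858i, -2, -3.4142-0.5858i, -4+2i, -0.5858+3.4142i]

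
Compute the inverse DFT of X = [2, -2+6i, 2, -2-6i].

x[n] = (1/4) Σ(k=0 to 3) X[k] · e^(2πikn/4)

Computing each x[n]:
x[0] = 0
x[1] = -3
x[2] = 2
x[3] = 3

x = [0, -3, 2, 3]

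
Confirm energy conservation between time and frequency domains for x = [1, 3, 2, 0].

Time domain:
Σ|x[n]|² = |1|² + |3|² + |2|² + |0|² = 14.0000

Frequency domain:
(1/4)Σ|X[k]|² = (1/4)(|6|² + |-1-3i|² + |0|² + |-1+3i|²) = (1/4)·56.0000 = 14.0000

Both sides agree, confirming Parseval's theorem.

Σ|x[n]|² = (1/N)Σ|X[k]|² = 14.0000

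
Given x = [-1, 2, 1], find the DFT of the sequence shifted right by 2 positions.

Time shift by 2: X_shifted[k] = ω_3^(2k) · X[k]
Shifted x = [2, 1, -1]

DFT(x[n-2]) = [2, 2.0000-1.7321i, 2.0000+1.7321i]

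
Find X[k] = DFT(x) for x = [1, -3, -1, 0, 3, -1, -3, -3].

X[k] = Σ(n=0 to 7) x[n] · ω_8^(nk)
where ω_8 = e^(-2πi/8)

Computing each X[k]:
X[0] = -7
X[1] = -5.5355-2.7071i
X[2] = 8+1i
X[3] = 1.5355+1.2929i
X[4] = 7
X[5] = 1.5355-1.2929i
X[6] = 8-1i
X[7] = -5.5355+2.7071i

X = [-7, -5.5355-2.7071i, 8+1i, 1.5355+1.2929i, 7, 1.5355-1.2929i, 8-1i, -5.5355+2.7071i]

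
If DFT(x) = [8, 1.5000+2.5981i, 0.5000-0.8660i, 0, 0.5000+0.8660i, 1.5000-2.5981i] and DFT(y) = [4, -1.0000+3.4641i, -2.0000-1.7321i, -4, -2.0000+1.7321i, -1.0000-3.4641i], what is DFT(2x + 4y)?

By linearity: DFT(2x + 4y) = 2·DFT(x) + 4·DFT(y)
= 2·[8, 1.5000+2.5981i, 0.5000-0.8660i, 0, 0.5000+0.8660i, 1.5000-2.5981i] + 4·[4, -1.0000+3.4641i, -2.0000-1.7321i, -4, -2.0000+1.7321i, -1.0000-3.4641i]

Computing element-wise:
Z[0] = 2·(8) + 4·(4) = 32
Z[1] = 2·(1.5000+2.5981i) + 4·(-1.0000+3.4641i) = -1.0000+19.0526i
Z[2] = 2·(0.5000-0.8660i) + 4·(-2.0000-1.7321i) = -7.0000-8.6604i
Z[3] = 2·(0) + 4·(-4) = -16
Z[4] = 2·(0.5000+0.8660i) + 4·(-2.0000+1.7321i) = -7.0000+8.6604i
Z[5] = 2·(1.5000-2.5981i) + 4·(-1.0000-3.4641i) = -1.0000-19.0526i

DFT(2x + 4y) = 2·X + 4·Y = [32, -1.0000+19.0526i, -7.0000-8.6604i, -16, -7.0000+8.6604i, -1.0000-19.0526i]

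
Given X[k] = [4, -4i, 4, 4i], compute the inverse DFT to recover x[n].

x[n] = (1/4) Σ(k=0 to 3) X[k] · e^(2πikn/4)

Computing each x[n]:
x[0] = 2
x[1] = 2
x[2] = 2
x[3] = -2

x = [2, 2, 2, -2]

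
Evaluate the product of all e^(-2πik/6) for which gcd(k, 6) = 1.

The primitive 6th roots of unity are ω_6^k for k coprime to 6: k ∈ {1, 5}
Their product equals the constant term of the cyclotomic polynomial Φ_6(x) up to sign.
For n ≥ 3, the product of all primitive nth roots of unity is 1. (For n=1 it is 1; for n=2 it is -1.)

1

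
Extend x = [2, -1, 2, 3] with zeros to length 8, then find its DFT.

Original 4-point DFT: [6, 4i, 2, -4i]
Zero-padded 8-point DFT provides frequency interpolation.

DFT_8([x, 0, ...]) = [6, -0.8284-3.4142i, 4i, 4.8284+0.5858i, 2, 4.8284-0.5858i, -4i, -0.8284+3.4142i]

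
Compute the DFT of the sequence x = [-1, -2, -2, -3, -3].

X[k] = Σ(n=0 to 4) x[n] · ω_5^(nk)
where ω_5 = e^(-2πi/5)

Computing each X[k]:
X[0] = -11
X[1] = 1.5000-1.5388i
X[2] = 1.5000+0.3633i
X[3] = 1.5000-0.3633i
X[4] = 1.5000+1.5388i

X = [-11, 1.5000-1.5388i, 1.5000+0.3633i, 1.5000-0.3633i, 1.5000+1.5388i]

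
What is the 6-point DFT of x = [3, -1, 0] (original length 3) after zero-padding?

Original 3-point DFT: [2, 3.5000+0.8660i, 3.5000-0.8660i]
Zero-padded 6-point DFT provides frequency interpolation.

DFT_6([x, 0, ...]) = [2, 2.5000+0.8660i, 3.5000+0.8660i, 4, 3.5000-0.8660i, 2.5000-0.8660i]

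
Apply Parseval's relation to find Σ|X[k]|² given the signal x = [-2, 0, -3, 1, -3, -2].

Parseval: Σ|x[n]|² = (1/N)Σ|X[k]|², so Σ|X[k]|² = N·Σ|x[n]|² = 6·27.0000

Σ|X[k]|² = N·Σ|x[n]|² = 6·27.0000 = 162.0000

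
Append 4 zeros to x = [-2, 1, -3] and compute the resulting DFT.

Original 3-point DFT: [-4, -1.0000-3.4641i, -1.0000+3.4641i]
Zero-padded 7-point DFT provides frequency interpolation.

DFT_7([x, 0, ...]) = [-4, -0.7089+2.1430i, 0.4804-2.2766i, -4.7714-2.7794i, -4.7714+2.7794i, 0.4804+2.2766i, -0.7089-2.1430i]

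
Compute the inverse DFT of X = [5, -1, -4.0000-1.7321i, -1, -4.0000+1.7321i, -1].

x[n] = (1/6) Σ(k=0 to 5) X[k] · e^(2πikn/6)

Computing each x[n]:
x[0] = -1
x[1] = 2
x[2] = 1
x[3] = 0
x[4] = 2
x[5] = 1

x = [-1, 2, 1, 0, 2, 1]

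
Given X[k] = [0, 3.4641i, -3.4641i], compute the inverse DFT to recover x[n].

x[n] = (1/3) Σ(k=0 to 2) X[k] · e^(2πikn/3)

Computing each x[n]:
x[0] = 0
x[1] = -2
x[2] = 2

x = [0, -2, 2]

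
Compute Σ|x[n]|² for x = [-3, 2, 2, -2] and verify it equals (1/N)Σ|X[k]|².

Time domain:
Σ|x[n]|² = |-3|² + |2|² + |2|² + |-2|² = 21.0000

Frequency domain:
(1/4)Σ|X[k]|² = (1/4)(|-1|² + |-5-4i|² + |-1|² + |-5+4i|²) = (1/4)·84.0000 = 21.0000

Both sides agree, confirming Parseval's theorem.

Σ|x[n]|² = (1/N)Σ|X[k]|² = 21.0000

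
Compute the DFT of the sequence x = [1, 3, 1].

X[k] = Σ(n=0 to 2) x[n] · ω_3^(nk)
where ω_3 = e^(-2πi/3)

Computing each X[k]:
X[0] = 5
X[1] = -1.0000-1.7321i
X[2] = -1.0000+1.7321i

X = [5, -1.0000-1.7321i, -1.0000+1.7321i]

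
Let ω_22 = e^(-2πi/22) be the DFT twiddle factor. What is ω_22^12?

ω_22^12 = e^(-2πi·12/22)
= cos(-2π·12/22) + i·sin(-2π·12/22)
= cos(-24π/22) + i·sin(-24π/22)

ω_22^12 = cos(-24π/22) + i·sin(-24π/22) = -0.9595+0.2817i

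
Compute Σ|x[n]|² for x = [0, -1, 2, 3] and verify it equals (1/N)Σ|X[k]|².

Time domain:
Σ|x[n]|² = |0|² + |-1|² + |2|² + |3|² = 14.0000

Frequency domain:
(1/4)Σ|X[k]|² = (1/4)(|4|² + |-2+4i|² + |0|² + |-2-4i|²) = (1/4)·56.0000 = 14.0000

Both sides agree, confirming Parseval's theorem.

Σ|x[n]|² = (1/N)Σ|X[k]|² = 14.0000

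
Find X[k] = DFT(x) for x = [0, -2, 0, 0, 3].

X[k] = Σ(n=0 to 4) x[n] · ω_5^(nk)
where ω_5 = e^(-2πi/5)

Computing each X[k]:
X[0] = 1
X[1] = 0.3090+4.7553i
X[2] = -0.8090+2.9389i
X[3] = -0.8090-2.9389i
X[4] = 0.3090-4.7553i

X = [1, 0.3090+4.7553i, -0.8090+2.9389i, -0.8090-2.9389i, 0.3090-4.7553i]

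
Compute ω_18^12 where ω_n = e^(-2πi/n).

ω_18^12 = e^(-2πi·12/18)
= cos(-2π·12/18) + i·sin(-2π·12/18)
= cos(-24π/18) + i·sin(-24π/18)

ω_18^12 = cos(-24π/18) + i·sin(-24π/18) = -0.5000+0.8660i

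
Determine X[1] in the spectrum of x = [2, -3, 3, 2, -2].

X[1] = Σ(n=0 to 4) x[n] · ω_5^(1n) where ω_5 = e^(-2πi/5)
= (2)·ω_5^0 + (-3)·ω_5^1 + (3)·ω_5^2 + (2)·ω_5^3 + (-2)·ω_5^4

X[1] = -3.5902+0.3633i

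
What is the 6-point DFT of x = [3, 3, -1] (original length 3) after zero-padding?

Original 3-point DFT: [5, 2.0000-3.4641i, 2.0000+3.4641i]
Zero-padded 6-point DFT provides frequency interpolation.

DFT_6([x, 0, ...]) = [5, 5.0000-1.7321i, 2.0000-3.4641i, -1, 2.0000+3.4641i, 5.0000+1.7321i]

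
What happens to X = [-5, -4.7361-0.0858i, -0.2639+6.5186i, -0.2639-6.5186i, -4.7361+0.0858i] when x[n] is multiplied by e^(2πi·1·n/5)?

Modulation property: DFT(ω_5^(-1n)·x[n]) = X[(k-1) mod 5], so circularly shift X by 1 positions.

X[k-1] = [-4.7361+0.0858i, -5, -4.7361-0.0858i, -0.2639+6.5186i, -0.2639-6.5186i]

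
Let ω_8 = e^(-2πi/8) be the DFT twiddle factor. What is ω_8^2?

ω_8^2 = e^(-2πi·2/8)
= cos(-2π·2/8) + i·sin(-2π·2/8)
= cos(-4π/8) + i·sin(-4π/8)

ω_8^2 = cos(-4π/8) + i·sin(-4π/8) = -1i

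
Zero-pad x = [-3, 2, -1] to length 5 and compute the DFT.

Original 3-point DFT: [-2, -3.5000-2.5981i, -3.5000+2.5981i]
Zero-padded 5-point DFT provides frequency interpolation.

DFT_5([x, 0, ...]) = [-2, -1.5729-1.3143i, -4.9271-2.1266i, -4.9271+2.1266i, -1.5729+1.3143i]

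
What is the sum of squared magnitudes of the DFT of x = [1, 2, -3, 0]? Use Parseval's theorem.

Parseval: Σ|x[n]|² = (1/N)Σ|X[k]|², so Σ|X[k]|² = N·Σ|x[n]|² = 4·14.0000

Σ|X[k]|² = N·Σ|x[n]|² = 4·14.0000 = 56.0000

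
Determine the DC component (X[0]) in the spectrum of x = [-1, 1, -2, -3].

X[0] = Σ(n=0 to 3) x[n] · ω_4^0 = Σ x[n]
= (-1) + (1) + (-2) + (-3)

X[0] = -5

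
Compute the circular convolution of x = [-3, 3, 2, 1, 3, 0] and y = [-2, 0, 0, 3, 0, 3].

(x ⊛ y)[n] = Σ(m=0 to 5) x[m] · y[(n-m) mod 6]

Computing each output sample:
(x ⊛ y)[0] = 18
(x ⊛ y)[1] = 9
(x ⊛ y)[2] = -1
(x ⊛ y)[3] = -2
(x ⊛ y)[4] = 3
(x ⊛ y)[5] = -3

x ⊛ y = [18, 9, -1, -2, 3, -3]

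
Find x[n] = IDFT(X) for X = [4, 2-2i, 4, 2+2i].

x[n] = (1/4) Σ(k=0 to 3) X[k] · e^(2πikn/4)

Computing each x[n]:
x[0] = 3
x[1] = 1
x[2] = 1
x[3] = -1

x = [3, 1, 1, -1]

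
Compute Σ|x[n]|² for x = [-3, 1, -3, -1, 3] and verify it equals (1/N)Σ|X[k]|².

Time domain:
Σ|x[n]|² = |-3|² + |1|² + |-3|² + |-1|² + |3|² = 29.0000

Frequency domain:
(1/5)Σ|X[k]|² = (1/5)(|-3|² + |1.4721+3.0777i|² + |-7.4721-0.7265i|² + |-7.4721+0.7265i|² + |1.4721-3.0777i|²) = (1/5)·145.0000 = 29.0000

Both sides agree, confirming Parseval's theorem.

Σ|x[n]|² = (1/N)Σ|X[k]|² = 29.0000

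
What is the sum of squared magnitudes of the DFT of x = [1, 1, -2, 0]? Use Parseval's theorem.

Parseval: Σ|x[n]|² = (1/N)Σ|X[k]|², so Σ|X[k]|² = N·Σ|x[n]|² = 4·6.0000

Σ|X[k]|² = N·Σ|x[n]|² = 4·6.0000 = 24.0000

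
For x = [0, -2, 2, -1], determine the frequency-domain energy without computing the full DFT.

Parseval: Σ|x[n]|² = (1/N)Σ|X[k]|², so Σ|X[k]|² = N·Σ|x[n]|² = 4·9.0000

Σ|X[k]|² = N·Σ|x[n]|² = 4·9.0000 = 36.0000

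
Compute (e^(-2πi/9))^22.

Since ω_9^9 = 1, powers reduce modulo 9.
22 mod 9 = 4
So ω_9^22 = ω_9^4 = e^(-2πi·4/9)

ω_9^22 = ω_9^4 = -0.9397-0.3420i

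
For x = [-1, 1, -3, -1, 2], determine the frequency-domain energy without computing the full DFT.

Parseval: Σ|x[n]|² = (1/N)Σ|X[k]|², so Σ|X[k]|² = N·Σ|x[n]|² = 5·16.0000

Σ|X[k]|² = N·Σ|x[n]|² = 5·16.0000 = 80.0000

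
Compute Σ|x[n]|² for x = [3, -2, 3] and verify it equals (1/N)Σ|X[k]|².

Time domain:
Σ|x[n]|² = |3|² + |-2|² + |3|² = 22.0000

Frequency domain:
(1/3)Σ|X[k]|² = (1/3)(|4|² + |2.5000+4.3301i|² + |2.5000-4.3301i|²) = (1/3)·66.0000 = 22.0000

Both sides agree, confirming Parseval's theorem.

Σ|x[n]|² = (1/N)Σ|X[k]|² = 22.0000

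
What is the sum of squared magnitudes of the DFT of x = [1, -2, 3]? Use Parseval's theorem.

Parseval: Σ|x[n]|² = (1/N)Σ|X[k]|², so Σ|X[k]|² = N·Σ|x[n]|² = 3·14.0000

Σ|X[k]|² = N·Σ|x[n]|² = 3·14.0000 = 42.0000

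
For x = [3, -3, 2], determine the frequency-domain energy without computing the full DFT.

Parseval: Σ|x[n]|² = (1/N)Σ|X[k]|², so Σ|X[k]|² = N·Σ|x[n]|² = 3·22.0000

Σ|X[k]|² = N·Σ|x[n]|² = 3·22.0000 = 66.0000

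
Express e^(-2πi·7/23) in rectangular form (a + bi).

ω_23^7 = e^(-2πi·7/23)
= cos(-2π·7/23) + i·sin(-2π·7/23)
= cos(-14π/23) + i·sin(-14π/23)

ω_23^7 = cos(-14π/23) + i·sin(-14π/23) = -0.3349-0.9423i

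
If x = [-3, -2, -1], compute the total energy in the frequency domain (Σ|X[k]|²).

Parseval: Σ|x[n]|² = (1/N)Σ|X[k]|², so Σ|X[k]|² = N·Σ|x[n]|² = 3·14.0000

Σ|X[k]|² = N·Σ|x[n]|² = 3·14.0000 = 42.0000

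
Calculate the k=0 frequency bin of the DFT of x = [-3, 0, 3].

X[0] = Σ(n=0 to 2) x[n] · ω_3^0 = Σ x[n]
= (-3) + (0) + (3)

X[0] = 0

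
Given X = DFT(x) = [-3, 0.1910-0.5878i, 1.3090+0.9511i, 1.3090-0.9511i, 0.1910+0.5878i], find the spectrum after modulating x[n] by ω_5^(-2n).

Modulation property: DFT(ω_5^(-2n)·x[n]) = X[(k-2) mod 5], so circularly shift X by 2 positions.

X[k-2] = [1.3090-0.9511i, 0.1910+0.5878i, -3, 0.1910-0.5878i, 1.3090+0.9511i]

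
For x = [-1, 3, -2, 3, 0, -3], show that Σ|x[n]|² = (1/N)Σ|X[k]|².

Time domain:
Σ|x[n]|² = |-1|² + |3|² + |-2|² + |3|² + |0|² + |-3|² = 32.0000

Frequency domain:
(1/6)Σ|X[k]|² = (1/6)(|0|² + |-3.0000-3.4641i|² + |3.0000-6.9282i|² + |-6|² + |3.0000+6.9282i|² + |-3.0000+3.4641i|²) = (1/6)·192.0000 = 32.0000

Both sides agree, confirming Parseval's theorem.

Σ|x[n]|² = (1/N)Σ|X[k]|² = 32.0000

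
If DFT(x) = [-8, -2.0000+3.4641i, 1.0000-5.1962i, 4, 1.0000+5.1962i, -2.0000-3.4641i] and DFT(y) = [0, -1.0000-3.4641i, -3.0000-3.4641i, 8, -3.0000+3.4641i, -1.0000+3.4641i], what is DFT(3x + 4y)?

By linearity: DFT(3x + 4y) = 3·DFT(x) + 4·DFT(y)
= 3·[-8, -2.0000+3.4641i, 1.0000-5.1962i, 4, 1.0000+5.1962i, -2.0000-3.4641i] + 4·[0, -1.0000-3.4641i, -3.0000-3.4641i, 8, -3.0000+3.4641i, -1.0000+3.4641i]

Computing element-wise:
Z[0] = 3·(-8) + 4·(0) = -24
Z[1] = 3·(-2.0000+3.4641i) + 4·(-1.0000-3.4641i) = -10.0000-3.4641i
Z[2] = 3·(1.0000-5.1962i) + 4·(-3.0000-3.4641i) = -9.0000-29.4450i
Z[3] = 3·(4) + 4·(8) = 44
Z[4] = 3·(1.0000+5.1962i) + 4·(-3.0000+3.4641i) = -9.0000+29.4450i
Z[5] = 3·(-2.0000-3.4641i) + 4·(-1.0000+3.4641i) = -10.0000+3.4641i

DFT(3x + 4y) = 3·X + 4·Y = [-24, -10.0000-3.4641i, -9.0000-29.4450i, 44, -9.0000+29.4450i, -10.0000+3.4641i]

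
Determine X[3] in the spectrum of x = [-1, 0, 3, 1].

X[3] = Σ(n=0 to 3) x[n] · ω_4^(3n) where ω_4 = e^(-2πi/4)
= (-1)·ω_4^0 + (0)·ω_4^3 + (3)·ω_4^6 + (1)·ω_4^9

X[3] = -4-1i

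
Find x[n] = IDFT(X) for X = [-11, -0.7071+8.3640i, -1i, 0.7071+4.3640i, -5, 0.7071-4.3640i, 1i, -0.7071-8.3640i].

x[n] = (1/8) Σ(k=0 to 7) X[k] · e^(2πikn/8)

Computing each x[n]:
x[0] = -2
x[1] = -3
x[2] = -3
x[3] = -3
x[4] = -2
x[5] = 2
x[6] = -1
x[7] = 1

x = [-2, -3, -3, -3, -2, 2, -1, 1]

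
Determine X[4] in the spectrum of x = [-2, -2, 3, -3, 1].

X[4] = Σ(n=0 to 4) x[n] · ω_5^(4n) where ω_5 = e^(-2πi/5)
= (-2)·ω_5^0 + (-2)·ω_5^4 + (3)·ω_5^8 + (-3)·ω_5^12 + (1)·ω_5^16

X[4] = -2.3090+0.6735i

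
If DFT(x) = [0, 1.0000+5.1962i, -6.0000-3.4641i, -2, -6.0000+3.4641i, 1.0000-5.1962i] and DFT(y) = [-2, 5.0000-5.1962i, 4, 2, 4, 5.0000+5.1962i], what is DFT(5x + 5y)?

By linearity: DFT(5x + 5y) = 5·DFT(x) + 5·DFT(y)
= 5·[0, 1.0000+5.1962i, -6.0000-3.4641i, -2, -6.0000+3.4641i, 1.0000-5.1962i] + 5·[-2, 5.0000-5.1962i, 4, 2, 4, 5.0000+5.1962i]

Computing element-wise:
Z[0] = 5·(0) + 5·(-2) = -10
Z[1] = 5·(1.0000+5.1962i) + 5·(5.0000-5.1962i) = 30
Z[2] = 5·(-6.0000-3.4641i) + 5·(4) = -10.0000-17.3205i
Z[3] = 5·(-2) + 5·(2) = 0
Z[4] = 5·(-6.0000+3.4641i) + 5·(4) = -10.0000+17.3205i
Z[5] = 5·(1.0000-5.1962i) + 5·(5.0000+5.1962i) = 30

DFT(5x + 5y) = 5·X + 5·Y = [-10, 30, -10.0000-17.3205i, 0, -10.0000+17.3205i, 30]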